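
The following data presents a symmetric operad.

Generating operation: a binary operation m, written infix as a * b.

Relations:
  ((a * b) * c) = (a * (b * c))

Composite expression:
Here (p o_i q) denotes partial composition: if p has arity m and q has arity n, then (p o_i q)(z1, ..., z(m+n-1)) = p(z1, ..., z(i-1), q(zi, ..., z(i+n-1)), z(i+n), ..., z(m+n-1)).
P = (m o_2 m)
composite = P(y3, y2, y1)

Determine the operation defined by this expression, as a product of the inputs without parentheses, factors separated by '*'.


y3 * y2 * y1

Key point: m is associative — brackets drop, the y-order remains.
(y2 * y1) collapses to y2 * y1
(y3 * (y2 * y1)) collapses to y3 * y2 * y1


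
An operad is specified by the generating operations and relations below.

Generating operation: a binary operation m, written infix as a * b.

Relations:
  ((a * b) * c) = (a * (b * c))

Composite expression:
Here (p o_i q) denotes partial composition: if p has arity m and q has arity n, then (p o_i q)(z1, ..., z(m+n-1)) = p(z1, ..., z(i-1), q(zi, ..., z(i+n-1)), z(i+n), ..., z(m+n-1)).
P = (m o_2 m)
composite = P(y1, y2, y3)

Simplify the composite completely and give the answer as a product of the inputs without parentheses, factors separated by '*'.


y1 * y2 * y3

Under associativity of m, the answer is the y's in reading order.
(y2 * y3) collapses to y2 * y3
(y1 * (y2 * y3)) collapses to y1 * y2 * y3


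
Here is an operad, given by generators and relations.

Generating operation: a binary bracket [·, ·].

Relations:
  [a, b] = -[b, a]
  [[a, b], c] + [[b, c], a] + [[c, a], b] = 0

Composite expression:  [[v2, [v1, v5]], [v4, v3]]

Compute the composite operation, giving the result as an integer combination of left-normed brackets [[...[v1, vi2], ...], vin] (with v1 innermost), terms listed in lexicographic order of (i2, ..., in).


Left-normed coefficients sit on the v1-initial expansion words.
Composite bracket: [[v2, [v1, v5]], [v4, v3]]
Under [a, b] = ab - ba we get 16 signed associative words (2^4 = 16).
Keep just the words that open with v1:
  word v1v5v2v3v4 has sign +1, contributing +[[[[v1, v5], v2], v3], v4]
  word v1v5v2v4v3 has sign -1, contributing -[[[[v1, v5], v2], v4], v3]

[[[[v1, v5], v2], v3], v4] - [[[[v1, v5], v2], v4], v3]


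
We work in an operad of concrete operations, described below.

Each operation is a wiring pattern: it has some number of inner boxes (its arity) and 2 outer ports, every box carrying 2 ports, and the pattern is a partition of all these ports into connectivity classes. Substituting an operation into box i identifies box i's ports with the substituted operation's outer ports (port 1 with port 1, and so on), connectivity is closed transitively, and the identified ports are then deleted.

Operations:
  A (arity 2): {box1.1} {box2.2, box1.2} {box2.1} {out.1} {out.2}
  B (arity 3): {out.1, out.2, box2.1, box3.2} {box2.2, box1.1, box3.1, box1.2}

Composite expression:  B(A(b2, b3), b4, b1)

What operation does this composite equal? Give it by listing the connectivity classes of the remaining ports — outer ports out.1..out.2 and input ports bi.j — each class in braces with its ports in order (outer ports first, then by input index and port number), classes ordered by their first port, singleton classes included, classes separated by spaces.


{out.1, out.2, b1.2, b4.1} {b1.1, b4.2} {b2.1} {b2.2, b3.2} {b3.1}

After gluing at B, chains via deleted ports link the b-ports.
A over (b2, b3) gives {out.1} {out.2} {b2.1} {b2.2, b3.2} {b3.1}, out.j being that stage's outer ports
B over (b2, b3, b4, b1) gives {out.1, out.2, b1.2, b4.1} {b1.1, b4.2} {b2.1} {b2.2, b3.2} {b3.1}, out.j being that stage's outer ports


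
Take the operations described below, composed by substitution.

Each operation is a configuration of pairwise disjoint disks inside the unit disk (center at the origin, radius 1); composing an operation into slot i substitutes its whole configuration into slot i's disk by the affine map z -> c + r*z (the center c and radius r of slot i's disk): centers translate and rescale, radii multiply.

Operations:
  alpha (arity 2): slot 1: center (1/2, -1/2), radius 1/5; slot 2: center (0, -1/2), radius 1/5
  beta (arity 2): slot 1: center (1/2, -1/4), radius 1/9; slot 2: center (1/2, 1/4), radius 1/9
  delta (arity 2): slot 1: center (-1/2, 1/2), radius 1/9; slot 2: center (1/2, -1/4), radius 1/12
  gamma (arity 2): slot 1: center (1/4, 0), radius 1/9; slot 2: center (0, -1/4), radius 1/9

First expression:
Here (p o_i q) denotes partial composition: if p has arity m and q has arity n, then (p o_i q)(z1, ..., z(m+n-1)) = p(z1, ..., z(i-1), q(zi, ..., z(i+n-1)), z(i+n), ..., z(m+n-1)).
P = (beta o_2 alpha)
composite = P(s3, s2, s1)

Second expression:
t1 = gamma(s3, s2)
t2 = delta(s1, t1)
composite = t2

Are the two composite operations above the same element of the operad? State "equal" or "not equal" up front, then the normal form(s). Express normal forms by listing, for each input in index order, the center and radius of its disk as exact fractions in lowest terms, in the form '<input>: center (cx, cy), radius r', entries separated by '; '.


not equal — first s1: center (1/2, 7/36), radius 1/45; s2: center (5/9, 7/36), radius 1/45; s3: center (1/2, -1/4), radius 1/9, second s1: center (-1/2, 1/2), radius 1/9; s2: center (1/2, -13/48), radius 1/108; s3: center (25/48, -1/4), radius 1/108

The first composite normalizes to s1: center (1/2, 7/36), radius 1/45; s2: center (5/9, 7/36), radius 1/45; s3: center (1/2, -1/4), radius 1/9
The second composite normalizes to s1: center (-1/2, 1/2), radius 1/9; s2: center (1/2, -13/48), radius 1/108; s3: center (25/48, -1/4), radius 1/108
Different reductions; not equal.


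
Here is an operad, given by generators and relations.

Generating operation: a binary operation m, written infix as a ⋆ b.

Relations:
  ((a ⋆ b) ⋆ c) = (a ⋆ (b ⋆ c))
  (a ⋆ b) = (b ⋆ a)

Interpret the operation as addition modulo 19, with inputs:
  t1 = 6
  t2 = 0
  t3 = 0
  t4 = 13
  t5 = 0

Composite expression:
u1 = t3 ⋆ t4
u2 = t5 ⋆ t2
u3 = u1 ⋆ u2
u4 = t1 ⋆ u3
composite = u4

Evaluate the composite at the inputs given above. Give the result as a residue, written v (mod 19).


0 (mod 19)

(t3 ⋆ t4) = 13
(t5 ⋆ t2) = 0
((t3 ⋆ t4) ⋆ (t5 ⋆ t2)) = 13
(t1 ⋆ ((t3 ⋆ t4) ⋆ (t5 ⋆ t2))) = 0


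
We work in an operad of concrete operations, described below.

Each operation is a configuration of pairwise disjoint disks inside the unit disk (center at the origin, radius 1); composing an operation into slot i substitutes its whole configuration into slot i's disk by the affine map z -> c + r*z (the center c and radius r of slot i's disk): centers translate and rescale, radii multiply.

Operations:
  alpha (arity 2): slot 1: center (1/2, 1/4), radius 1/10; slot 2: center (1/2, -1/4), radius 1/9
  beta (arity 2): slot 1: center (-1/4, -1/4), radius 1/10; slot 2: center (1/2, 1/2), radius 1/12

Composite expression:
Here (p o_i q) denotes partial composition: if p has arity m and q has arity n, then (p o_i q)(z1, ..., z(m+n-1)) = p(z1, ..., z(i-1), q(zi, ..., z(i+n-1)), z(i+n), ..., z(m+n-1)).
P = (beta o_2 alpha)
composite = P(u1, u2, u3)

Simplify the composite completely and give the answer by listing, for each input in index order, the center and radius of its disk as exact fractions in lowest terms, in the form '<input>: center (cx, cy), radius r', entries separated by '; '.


Each u-disk chains the slot maps above it in beta; radii multiply.
tracing u1 down its 1-map path: center (-1/4, -1/4), radius 1/10
tracing u2 down its 2-map path: center (13/24, 25/48), radius 1/120
tracing u3 down its 2-map path: center (13/24, 23/48), radius 1/108

u1: center (-1/4, -1/4), radius 1/10; u2: center (13/24, 25/48), radius 1/120; u3: center (13/24, 23/48), radius 1/108


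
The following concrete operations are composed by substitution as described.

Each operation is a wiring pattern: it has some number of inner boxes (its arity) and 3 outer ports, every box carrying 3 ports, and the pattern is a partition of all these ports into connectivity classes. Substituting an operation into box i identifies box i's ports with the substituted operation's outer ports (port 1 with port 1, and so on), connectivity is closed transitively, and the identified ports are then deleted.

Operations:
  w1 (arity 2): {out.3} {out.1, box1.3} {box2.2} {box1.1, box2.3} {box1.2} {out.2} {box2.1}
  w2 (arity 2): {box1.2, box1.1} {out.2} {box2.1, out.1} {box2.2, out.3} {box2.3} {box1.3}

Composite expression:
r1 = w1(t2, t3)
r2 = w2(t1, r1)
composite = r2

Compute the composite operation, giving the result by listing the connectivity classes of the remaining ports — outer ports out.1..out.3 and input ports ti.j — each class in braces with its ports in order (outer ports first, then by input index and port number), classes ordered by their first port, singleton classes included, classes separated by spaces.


After gluing at w2, chains via deleted ports link the t-ports.
the subtree at w1 composes to {out.1, t2.3} {out.2} {out.3} {t2.1, t3.3} {t2.2} {t3.1} {t3.2} on (t2, t3); out.j = own outer ports
the subtree at w2 composes to {out.1, t2.3} {out.2} {out.3} {t1.1, t1.2} {t1.3} {t2.1, t3.3} {t2.2} {t3.1} {t3.2} on (t1, t2, t3); out.j = own outer ports

{out.1, t2.3} {out.2} {out.3} {t1.1, t1.2} {t1.3} {t2.1, t3.3} {t2.2} {t3.1} {t3.2}


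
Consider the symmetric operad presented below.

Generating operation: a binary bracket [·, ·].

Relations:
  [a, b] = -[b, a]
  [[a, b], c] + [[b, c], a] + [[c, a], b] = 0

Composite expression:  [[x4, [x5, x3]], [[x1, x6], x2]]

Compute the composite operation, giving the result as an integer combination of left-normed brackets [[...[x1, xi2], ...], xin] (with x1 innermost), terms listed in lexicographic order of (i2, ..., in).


-[[[[[x1, x6], x2], x3], x5], x4] + [[[[[x1, x6], x2], x4], x3], x5] - [[[[[x1, x6], x2], x4], x5], x3] + [[[[[x1, x6], x2], x5], x3], x4]

Antisymmetry and Jacobi reduce to x1-anchored left-normed brackets.
Composite bracket: [[x4, [x5, x3]], [[x1, x6], x2]]
Each bracket splits as ab - ba, giving 32 signed words (2^5 = 32).
Collect the words opening with x1:
  x1x6x2x3x5x4 (sign -1) contributes -[[[[[x1, x6], x2], x3], x5], x4]
  x1x6x2x4x3x5 (sign +1) contributes +[[[[[x1, x6], x2], x4], x3], x5]
  x1x6x2x4x5x3 (sign -1) contributes -[[[[[x1, x6], x2], x4], x5], x3]
  x1x6x2x5x3x4 (sign +1) contributes +[[[[[x1, x6], x2], x5], x3], x4]


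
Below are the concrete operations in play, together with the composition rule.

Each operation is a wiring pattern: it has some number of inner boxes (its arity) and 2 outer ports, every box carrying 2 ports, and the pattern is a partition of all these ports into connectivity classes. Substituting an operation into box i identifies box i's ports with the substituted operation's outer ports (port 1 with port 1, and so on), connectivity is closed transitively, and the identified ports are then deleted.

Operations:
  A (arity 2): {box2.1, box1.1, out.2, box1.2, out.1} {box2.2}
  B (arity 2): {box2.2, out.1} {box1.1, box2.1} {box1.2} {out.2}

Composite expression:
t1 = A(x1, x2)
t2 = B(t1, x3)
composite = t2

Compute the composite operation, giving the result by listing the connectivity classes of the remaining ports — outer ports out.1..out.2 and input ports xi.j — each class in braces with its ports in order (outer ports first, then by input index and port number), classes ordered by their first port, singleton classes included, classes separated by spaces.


Connectivity passes through glued B-boundaries; trace each wire chain.
A over (x1, x2) gives {out.1, out.2, x1.1, x1.2, x2.1} {x2.2}, out.j being that stage's outer ports
B over (x1, x2, x3) gives {out.1, x3.2} {out.2} {x1.1, x1.2, x2.1, x3.1} {x2.2}, out.j being that stage's outer ports

{out.1, x3.2} {out.2} {x1.1, x1.2, x2.1, x3.1} {x2.2}


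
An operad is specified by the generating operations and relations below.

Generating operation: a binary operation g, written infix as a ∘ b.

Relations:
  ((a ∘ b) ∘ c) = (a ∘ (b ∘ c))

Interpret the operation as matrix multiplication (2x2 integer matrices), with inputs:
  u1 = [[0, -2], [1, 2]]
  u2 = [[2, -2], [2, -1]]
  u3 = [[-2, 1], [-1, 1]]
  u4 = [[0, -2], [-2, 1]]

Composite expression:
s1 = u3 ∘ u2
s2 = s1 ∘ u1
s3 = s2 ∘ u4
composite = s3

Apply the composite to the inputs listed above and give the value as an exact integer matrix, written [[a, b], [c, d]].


[[-20, 4], [-4, 0]]

(u3 ∘ u2) = [[-2, 3], [0, 1]]
((u3 ∘ u2) ∘ u1) = [[3, 10], [1, 2]]
(((u3 ∘ u2) ∘ u1) ∘ u4) = [[-20, 4], [-4, 0]]


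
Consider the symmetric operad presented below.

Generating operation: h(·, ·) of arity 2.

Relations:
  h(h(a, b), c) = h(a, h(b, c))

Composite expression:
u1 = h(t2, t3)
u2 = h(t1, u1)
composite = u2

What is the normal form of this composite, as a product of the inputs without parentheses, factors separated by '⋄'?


Under associativity of h, the answer is the t's in reading order.
h(t2, t3) flattens to t2 ⋄ t3
h(t1, h(t2, t3)) flattens to t1 ⋄ t2 ⋄ t3

t1 ⋄ t2 ⋄ t3


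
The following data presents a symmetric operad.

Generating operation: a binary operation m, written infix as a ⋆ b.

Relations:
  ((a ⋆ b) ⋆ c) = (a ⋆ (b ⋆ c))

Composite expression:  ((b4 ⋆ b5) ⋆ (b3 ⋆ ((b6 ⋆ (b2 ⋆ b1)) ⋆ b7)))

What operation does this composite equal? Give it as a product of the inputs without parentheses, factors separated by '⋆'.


b4 ⋆ b5 ⋆ b3 ⋆ b6 ⋆ b2 ⋆ b1 ⋆ b7

Associativity of m dissolves the nesting; only the b-input order survives.
(b4 ⋆ b5) flattens to b4 ⋆ b5
(b2 ⋆ b1) flattens to b2 ⋆ b1
(b6 ⋆ (b2 ⋆ b1)) flattens to b6 ⋆ b2 ⋆ b1
((b6 ⋆ (b2 ⋆ b1)) ⋆ b7) flattens to b6 ⋆ b2 ⋆ b1 ⋆ b7
(b3 ⋆ ((b6 ⋆ (b2 ⋆ b1)) ⋆ b7)) flattens to b3 ⋆ b6 ⋆ b2 ⋆ b1 ⋆ b7
((b4 ⋆ b5) ⋆ (b3 ⋆ ((b6 ⋆ (b2 ⋆ b1)) ⋆ b7))) flattens to b4 ⋆ b5 ⋆ b3 ⋆ b6 ⋆ b2 ⋆ b1 ⋆ b7


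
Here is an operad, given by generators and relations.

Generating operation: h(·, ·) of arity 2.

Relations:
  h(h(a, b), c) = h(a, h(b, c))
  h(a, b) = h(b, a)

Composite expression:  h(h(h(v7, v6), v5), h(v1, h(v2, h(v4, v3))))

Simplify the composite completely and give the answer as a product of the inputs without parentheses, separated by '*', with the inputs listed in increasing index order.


With h associative and commutative, the v-input set is all that matters.
h(v7, v6) reduces to v7 * v6
h(h(v7, v6), v5) reduces to v7 * v6 * v5
h(v4, v3) reduces to v4 * v3
h(v2, h(v4, v3)) reduces to v2 * v4 * v3
h(v1, h(v2, h(v4, v3))) reduces to v1 * v2 * v4 * v3
h(h(h(v7, v6), v5), h(v1, h(v2, h(v4, v3)))) reduces to v7 * v6 * v5 * v1 * v2 * v4 * v3
sorting the factors by input index: v1 * v2 * v3 * v4 * v5 * v6 * v7

v1 * v2 * v3 * v4 * v5 * v6 * v7


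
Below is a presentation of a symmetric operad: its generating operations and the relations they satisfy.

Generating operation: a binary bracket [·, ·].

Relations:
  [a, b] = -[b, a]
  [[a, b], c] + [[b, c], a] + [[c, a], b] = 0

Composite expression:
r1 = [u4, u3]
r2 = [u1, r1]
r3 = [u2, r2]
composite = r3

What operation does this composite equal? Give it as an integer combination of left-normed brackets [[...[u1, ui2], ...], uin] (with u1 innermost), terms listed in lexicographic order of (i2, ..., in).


[[[u1, u3], u4], u2] - [[[u1, u4], u3], u2]

A multilinear Lie element is pinned by u1-initial words (u1 innermost).
Composite bracket: [u2, [u1, [u4, u3]]]
Applying ab - ba throughout gives 8 signed words (2^3 = 8).
The u1-initial words carry the normal form:
  from u1u3u4u2, sign +1: term +[[[u1, u3], u4], u2]
  from u1u4u3u2, sign -1: term -[[[u1, u4], u3], u2]


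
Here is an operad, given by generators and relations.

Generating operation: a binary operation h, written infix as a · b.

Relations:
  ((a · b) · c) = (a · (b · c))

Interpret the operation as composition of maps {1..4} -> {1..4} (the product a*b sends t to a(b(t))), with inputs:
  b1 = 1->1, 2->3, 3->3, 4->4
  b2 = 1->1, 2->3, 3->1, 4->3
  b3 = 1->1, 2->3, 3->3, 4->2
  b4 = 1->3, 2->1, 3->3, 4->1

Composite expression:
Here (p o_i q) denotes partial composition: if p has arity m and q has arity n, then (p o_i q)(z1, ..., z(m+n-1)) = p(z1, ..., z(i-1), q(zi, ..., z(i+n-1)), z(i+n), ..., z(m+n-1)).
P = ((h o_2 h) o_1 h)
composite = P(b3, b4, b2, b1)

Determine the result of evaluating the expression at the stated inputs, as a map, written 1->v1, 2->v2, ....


1->3, 2->3, 3->3, 4->3

(b3 · b4) = 1->3, 2->1, 3->3, 4->1
(b2 · b1) = 1->1, 2->1, 3->1, 4->3
((b3 · b4) · (b2 · b1)) = 1->3, 2->3, 3->3, 4->3


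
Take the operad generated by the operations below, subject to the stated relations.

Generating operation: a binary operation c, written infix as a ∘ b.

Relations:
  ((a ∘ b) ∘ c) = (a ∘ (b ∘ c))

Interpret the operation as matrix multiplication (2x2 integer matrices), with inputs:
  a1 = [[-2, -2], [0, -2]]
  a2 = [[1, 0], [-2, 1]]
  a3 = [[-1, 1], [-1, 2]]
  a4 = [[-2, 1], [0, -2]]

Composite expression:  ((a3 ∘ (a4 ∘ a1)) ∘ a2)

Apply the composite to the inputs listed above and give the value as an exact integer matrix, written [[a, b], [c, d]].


[[-8, 2], [-16, 6]]

(a4 ∘ a1) = [[4, 2], [0, 4]]
(a3 ∘ (a4 ∘ a1)) = [[-4, 2], [-4, 6]]
((a3 ∘ (a4 ∘ a1)) ∘ a2) = [[-8, 2], [-16, 6]]


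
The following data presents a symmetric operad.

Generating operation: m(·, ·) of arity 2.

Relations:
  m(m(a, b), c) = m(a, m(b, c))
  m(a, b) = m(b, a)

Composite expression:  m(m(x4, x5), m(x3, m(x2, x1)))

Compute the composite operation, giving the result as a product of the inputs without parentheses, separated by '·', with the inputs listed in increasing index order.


x1 · x2 · x3 · x4 · x5

Both nesting and order wash out for m; what remains is which x's occur.
m(x4, x5) flattens to x4 · x5
m(x2, x1) flattens to x2 · x1
m(x3, m(x2, x1)) flattens to x3 · x2 · x1
m(m(x4, x5), m(x3, m(x2, x1))) flattens to x4 · x5 · x3 · x2 · x1
putting the inputs in ascending order: x1 · x2 · x3 · x4 · x5


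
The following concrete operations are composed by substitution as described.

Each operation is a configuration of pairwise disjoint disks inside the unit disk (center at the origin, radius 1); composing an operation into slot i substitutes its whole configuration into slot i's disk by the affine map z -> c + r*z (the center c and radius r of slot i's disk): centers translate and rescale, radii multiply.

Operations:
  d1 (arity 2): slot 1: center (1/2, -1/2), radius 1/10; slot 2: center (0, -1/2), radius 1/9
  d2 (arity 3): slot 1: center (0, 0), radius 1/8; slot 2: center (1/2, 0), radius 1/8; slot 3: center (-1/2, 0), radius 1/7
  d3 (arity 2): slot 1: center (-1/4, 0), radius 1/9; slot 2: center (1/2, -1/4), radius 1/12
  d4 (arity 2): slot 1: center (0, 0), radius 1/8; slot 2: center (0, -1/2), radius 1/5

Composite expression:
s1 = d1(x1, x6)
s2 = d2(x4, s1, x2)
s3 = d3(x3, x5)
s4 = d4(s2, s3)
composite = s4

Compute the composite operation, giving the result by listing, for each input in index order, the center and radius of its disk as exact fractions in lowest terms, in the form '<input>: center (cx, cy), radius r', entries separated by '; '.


x1: center (9/128, -1/128), radius 1/640; x2: center (-1/16, 0), radius 1/56; x3: center (-1/20, -1/2), radius 1/45; x4: center (0, 0), radius 1/64; x5: center (1/10, -11/20), radius 1/60; x6: center (1/16, -1/128), radius 1/576

Follow each x-input down from d4: c' goes to c + r*c', radius to r*r'.
tracing x4 down its 2-map path: center (0, 0), radius 1/64
tracing x1 down its 3-map path: center (9/128, -1/128), radius 1/640
tracing x6 down its 3-map path: center (1/16, -1/128), radius 1/576
tracing x2 down its 2-map path: center (-1/16, 0), radius 1/56
tracing x3 down its 2-map path: center (-1/20, -1/2), radius 1/45
tracing x5 down its 2-map path: center (1/10, -11/20), radius 1/60


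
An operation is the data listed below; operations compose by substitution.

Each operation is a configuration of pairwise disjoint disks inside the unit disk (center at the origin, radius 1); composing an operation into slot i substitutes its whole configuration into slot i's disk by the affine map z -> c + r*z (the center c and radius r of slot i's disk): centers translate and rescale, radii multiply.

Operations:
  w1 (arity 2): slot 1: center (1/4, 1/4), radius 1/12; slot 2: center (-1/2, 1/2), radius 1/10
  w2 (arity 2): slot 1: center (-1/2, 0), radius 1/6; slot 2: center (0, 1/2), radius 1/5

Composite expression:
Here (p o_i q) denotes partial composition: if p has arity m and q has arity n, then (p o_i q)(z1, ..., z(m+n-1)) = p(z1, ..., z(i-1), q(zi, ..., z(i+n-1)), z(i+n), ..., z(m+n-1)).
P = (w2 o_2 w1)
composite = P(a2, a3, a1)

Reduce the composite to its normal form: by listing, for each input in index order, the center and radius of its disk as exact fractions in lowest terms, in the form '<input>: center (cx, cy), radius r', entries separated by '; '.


a1: center (-1/10, 3/5), radius 1/50; a2: center (-1/2, 0), radius 1/6; a3: center (1/20, 11/20), radius 1/60

Nesting under w2 composes maps z -> c + r*z down each a-path.
input a2: composing its 1 substitution step yields center (-1/2, 0), radius 1/6
input a3: composing its 2 substitution steps yields center (1/20, 11/20), radius 1/60
input a1: composing its 2 substitution steps yields center (-1/10, 3/5), radius 1/50


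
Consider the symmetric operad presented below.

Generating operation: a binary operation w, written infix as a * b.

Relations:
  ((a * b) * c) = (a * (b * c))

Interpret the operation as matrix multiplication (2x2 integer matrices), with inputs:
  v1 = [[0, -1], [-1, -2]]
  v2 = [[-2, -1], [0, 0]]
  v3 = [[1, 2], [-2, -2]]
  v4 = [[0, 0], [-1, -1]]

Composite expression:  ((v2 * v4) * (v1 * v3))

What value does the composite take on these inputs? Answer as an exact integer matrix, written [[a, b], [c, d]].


[[5, 4], [0, 0]]

(v2 * v4) = [[1, 1], [0, 0]]
(v1 * v3) = [[2, 2], [3, 2]]
((v2 * v4) * (v1 * v3)) = [[5, 4], [0, 0]]


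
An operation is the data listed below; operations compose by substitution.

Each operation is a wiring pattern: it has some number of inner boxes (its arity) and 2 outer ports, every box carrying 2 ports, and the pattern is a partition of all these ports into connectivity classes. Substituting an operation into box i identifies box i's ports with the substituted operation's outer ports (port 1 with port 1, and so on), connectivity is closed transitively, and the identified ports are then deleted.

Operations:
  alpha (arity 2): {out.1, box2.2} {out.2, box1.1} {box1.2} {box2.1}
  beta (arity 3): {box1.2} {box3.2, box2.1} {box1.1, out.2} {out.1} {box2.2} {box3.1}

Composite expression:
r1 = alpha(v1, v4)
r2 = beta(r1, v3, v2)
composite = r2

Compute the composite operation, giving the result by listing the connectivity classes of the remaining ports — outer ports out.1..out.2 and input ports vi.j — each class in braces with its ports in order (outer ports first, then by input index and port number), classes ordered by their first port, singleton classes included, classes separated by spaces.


Treat the ports identified at beta as solder joints: merge, then drop.
the subtree at alpha composes to {out.1, v4.2} {out.2, v1.1} {v1.2} {v4.1} on (v1, v4); out.j = own outer ports
the subtree at beta composes to {out.1} {out.2, v4.2} {v1.1} {v1.2} {v2.1} {v2.2, v3.1} {v3.2} {v4.1} on (v1, v4, v3, v2); out.j = own outer ports

{out.1} {out.2, v4.2} {v1.1} {v1.2} {v2.1} {v2.2, v3.1} {v3.2} {v4.1}


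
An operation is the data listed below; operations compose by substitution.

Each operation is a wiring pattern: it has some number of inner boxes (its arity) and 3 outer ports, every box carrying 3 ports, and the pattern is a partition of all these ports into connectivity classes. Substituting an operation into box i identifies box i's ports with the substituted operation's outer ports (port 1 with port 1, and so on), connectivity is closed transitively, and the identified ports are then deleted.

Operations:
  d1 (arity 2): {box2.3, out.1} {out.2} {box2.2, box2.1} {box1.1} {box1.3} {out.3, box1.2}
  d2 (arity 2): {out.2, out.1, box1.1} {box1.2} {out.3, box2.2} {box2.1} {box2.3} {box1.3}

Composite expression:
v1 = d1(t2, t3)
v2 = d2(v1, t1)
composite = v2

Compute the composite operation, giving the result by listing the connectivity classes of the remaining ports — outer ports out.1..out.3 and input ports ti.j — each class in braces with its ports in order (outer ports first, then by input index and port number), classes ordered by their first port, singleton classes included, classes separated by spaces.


After gluing at d2, chains via deleted ports link the t-ports.
through d1, on inputs (t2, t3): {out.1, t3.3} {out.2} {out.3, t2.2} {t2.1} {t2.3} {t3.1, t3.2} (out.j = stage outer ports)
through d2, on inputs (t2, t3, t1): {out.1, out.2, t3.3} {out.3, t1.2} {t1.1} {t1.3} {t2.1} {t2.2} {t2.3} {t3.1, t3.2} (out.j = stage outer ports)

{out.1, out.2, t3.3} {out.3, t1.2} {t1.1} {t1.3} {t2.1} {t2.2} {t2.3} {t3.1, t3.2}


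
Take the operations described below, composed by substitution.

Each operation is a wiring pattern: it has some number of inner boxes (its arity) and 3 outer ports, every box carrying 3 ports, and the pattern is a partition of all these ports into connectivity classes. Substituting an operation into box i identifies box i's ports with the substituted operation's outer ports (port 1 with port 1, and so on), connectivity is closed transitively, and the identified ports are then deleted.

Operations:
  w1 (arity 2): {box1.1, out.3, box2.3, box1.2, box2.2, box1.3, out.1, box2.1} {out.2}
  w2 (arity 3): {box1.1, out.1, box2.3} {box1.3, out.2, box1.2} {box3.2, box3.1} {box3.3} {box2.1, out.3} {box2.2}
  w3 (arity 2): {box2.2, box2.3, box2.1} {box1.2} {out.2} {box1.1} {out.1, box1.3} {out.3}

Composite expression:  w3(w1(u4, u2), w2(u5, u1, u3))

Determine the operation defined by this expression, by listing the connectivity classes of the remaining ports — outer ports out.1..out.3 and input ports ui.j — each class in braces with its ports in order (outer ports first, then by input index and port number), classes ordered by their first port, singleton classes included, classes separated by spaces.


Two ports join when wires chain via w3-identified ports.
through w1, on inputs (u4, u2): {out.1, out.3, u2.1, u2.2, u2.3, u4.1, u4.2, u4.3} {out.2} (out.j = stage outer ports)
through w2, on inputs (u5, u1, u3): {out.1, u1.3, u5.1} {out.2, u5.2, u5.3} {out.3, u1.1} {u1.2} {u3.1, u3.2} {u3.3} (out.j = stage outer ports)
through w3, on inputs (u4, u2, u5, u1, u3): {out.1, u2.1, u2.2, u2.3, u4.1, u4.2, u4.3} {out.2} {out.3} {u1.1, u1.3, u5.1, u5.2, u5.3} {u1.2} {u3.1, u3.2} {u3.3} (out.j = stage outer ports)

{out.1, u2.1, u2.2, u2.3, u4.1, u4.2, u4.3} {out.2} {out.3} {u1.1, u1.3, u5.1, u5.2, u5.3} {u1.2} {u3.1, u3.2} {u3.3}


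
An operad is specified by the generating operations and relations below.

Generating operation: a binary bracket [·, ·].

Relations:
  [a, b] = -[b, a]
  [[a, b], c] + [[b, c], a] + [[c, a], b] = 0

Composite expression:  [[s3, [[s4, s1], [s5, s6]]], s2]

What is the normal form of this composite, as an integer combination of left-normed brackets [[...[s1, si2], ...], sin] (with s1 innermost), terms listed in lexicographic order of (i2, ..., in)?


[[[[[s1, s4], s5], s6], s3], s2] - [[[[[s1, s4], s6], s5], s3], s2]


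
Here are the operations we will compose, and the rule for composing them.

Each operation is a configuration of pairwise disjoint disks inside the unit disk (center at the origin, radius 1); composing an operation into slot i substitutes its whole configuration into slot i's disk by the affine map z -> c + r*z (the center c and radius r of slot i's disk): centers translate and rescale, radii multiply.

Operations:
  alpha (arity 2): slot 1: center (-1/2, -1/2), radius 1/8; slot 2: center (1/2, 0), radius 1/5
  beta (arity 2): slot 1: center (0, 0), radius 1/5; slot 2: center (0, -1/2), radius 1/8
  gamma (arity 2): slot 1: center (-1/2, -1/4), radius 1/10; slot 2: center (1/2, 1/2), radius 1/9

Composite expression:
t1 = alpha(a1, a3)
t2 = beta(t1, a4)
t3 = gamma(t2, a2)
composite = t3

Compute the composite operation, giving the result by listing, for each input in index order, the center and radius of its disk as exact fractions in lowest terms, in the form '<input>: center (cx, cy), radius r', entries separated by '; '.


a1: center (-51/100, -13/50), radius 1/400; a2: center (1/2, 1/2), radius 1/9; a3: center (-49/100, -1/4), radius 1/250; a4: center (-1/2, -3/10), radius 1/80

Below gamma, radii multiply path by path; the a-disk centers shift.
input a1: applying the 3 nested substitutions gives center (-51/100, -13/50), radius 1/400
input a3: applying the 3 nested substitutions gives center (-49/100, -1/4), radius 1/250
input a4: applying the 2 nested substitutions gives center (-1/2, -3/10), radius 1/80
input a2: applying the 1 nested substitution gives center (1/2, 1/2), radius 1/9


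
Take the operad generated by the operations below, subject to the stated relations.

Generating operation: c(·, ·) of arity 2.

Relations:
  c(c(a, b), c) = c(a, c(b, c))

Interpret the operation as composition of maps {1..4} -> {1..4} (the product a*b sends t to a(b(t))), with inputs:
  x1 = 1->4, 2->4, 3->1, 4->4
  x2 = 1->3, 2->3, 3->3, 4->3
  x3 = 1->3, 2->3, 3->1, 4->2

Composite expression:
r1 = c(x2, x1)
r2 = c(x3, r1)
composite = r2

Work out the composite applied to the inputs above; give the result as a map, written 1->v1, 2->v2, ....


c(x2, x1) = 1->3, 2->3, 3->3, 4->3
c(x3, c(x2, x1)) = 1->1, 2->1, 3->1, 4->1

1->1, 2->1, 3->1, 4->1


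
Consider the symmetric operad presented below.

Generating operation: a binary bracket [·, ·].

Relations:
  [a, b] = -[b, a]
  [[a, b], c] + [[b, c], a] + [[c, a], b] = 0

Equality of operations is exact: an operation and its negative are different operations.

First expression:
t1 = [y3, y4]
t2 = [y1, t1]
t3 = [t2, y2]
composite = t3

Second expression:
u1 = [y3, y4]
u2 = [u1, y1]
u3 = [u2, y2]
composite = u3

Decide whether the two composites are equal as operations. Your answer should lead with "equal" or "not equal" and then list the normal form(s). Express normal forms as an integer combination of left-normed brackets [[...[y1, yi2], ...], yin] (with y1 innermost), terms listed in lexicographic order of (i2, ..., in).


not equal; the first gives [[[y1, y3], y4], y2] - [[[y1, y4], y3], y2] and the second -[[[y1, y3], y4], y2] + [[[y1, y4], y3], y2]

Normal form of the first expression: [[[y1, y3], y4], y2] - [[[y1, y4], y3], y2]
Normal form of the second expression: -[[[y1, y3], y4], y2] + [[[y1, y4], y3], y2]
They disagree, so not equal.


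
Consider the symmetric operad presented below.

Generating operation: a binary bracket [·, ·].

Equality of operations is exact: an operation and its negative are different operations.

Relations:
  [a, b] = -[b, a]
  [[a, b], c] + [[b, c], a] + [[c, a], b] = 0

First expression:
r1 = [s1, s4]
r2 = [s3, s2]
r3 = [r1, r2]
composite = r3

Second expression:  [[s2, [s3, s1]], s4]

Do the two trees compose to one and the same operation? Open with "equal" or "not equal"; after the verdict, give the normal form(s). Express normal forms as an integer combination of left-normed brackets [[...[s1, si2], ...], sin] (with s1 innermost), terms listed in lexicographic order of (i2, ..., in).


Reducing the first expression gives -[[[s1, s4], s2], s3] + [[[s1, s4], s3], s2]
Reducing the second expression gives [[[s1, s3], s2], s4]
They disagree, so not equal.

not equal; first: -[[[s1, s4], s2], s3] + [[[s1, s4], s3], s2]; second: [[[s1, s3], s2], s4]


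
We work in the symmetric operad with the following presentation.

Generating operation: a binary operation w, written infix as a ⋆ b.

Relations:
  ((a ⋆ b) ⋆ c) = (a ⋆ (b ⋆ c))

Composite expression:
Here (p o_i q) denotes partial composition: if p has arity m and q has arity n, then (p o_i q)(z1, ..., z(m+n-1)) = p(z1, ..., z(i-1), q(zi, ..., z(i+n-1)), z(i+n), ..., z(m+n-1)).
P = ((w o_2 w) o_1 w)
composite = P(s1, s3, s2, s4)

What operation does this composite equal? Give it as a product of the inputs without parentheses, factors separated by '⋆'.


Associativity of w dissolves the nesting; only the s-input order survives.
(s1 ⋆ s3) spells out as s1 ⋆ s3
(s2 ⋆ s4) spells out as s2 ⋆ s4
((s1 ⋆ s3) ⋆ (s2 ⋆ s4)) spells out as s1 ⋆ s3 ⋆ s2 ⋆ s4

s1 ⋆ s3 ⋆ s2 ⋆ s4


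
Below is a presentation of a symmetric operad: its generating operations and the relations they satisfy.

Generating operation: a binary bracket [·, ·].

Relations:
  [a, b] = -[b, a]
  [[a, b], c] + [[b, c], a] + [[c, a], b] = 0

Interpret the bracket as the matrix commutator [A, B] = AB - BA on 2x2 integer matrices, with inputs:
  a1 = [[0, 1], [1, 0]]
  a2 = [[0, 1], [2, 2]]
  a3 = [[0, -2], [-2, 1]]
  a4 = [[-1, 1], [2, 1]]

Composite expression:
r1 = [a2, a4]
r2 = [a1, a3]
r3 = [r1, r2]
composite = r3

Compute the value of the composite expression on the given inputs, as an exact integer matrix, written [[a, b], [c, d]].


[[0, 0], [0, 0]]

[a2, a4] = [[0, 0], [0, 0]]
[a1, a3] = [[0, 1], [-1, 0]]
[[a2, a4], [a1, a3]] = [[0, 0], [0, 0]]


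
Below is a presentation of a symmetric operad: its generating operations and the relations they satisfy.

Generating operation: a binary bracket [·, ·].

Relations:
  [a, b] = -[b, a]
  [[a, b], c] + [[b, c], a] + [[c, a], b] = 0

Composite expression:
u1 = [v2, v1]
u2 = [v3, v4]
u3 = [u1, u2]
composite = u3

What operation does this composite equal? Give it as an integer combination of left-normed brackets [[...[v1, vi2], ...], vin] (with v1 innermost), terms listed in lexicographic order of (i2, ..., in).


-[[[v1, v2], v3], v4] + [[[v1, v2], v4], v3]

Left-normed coefficients sit on the v1-initial expansion words.
Composite bracket: [[v2, v1], [v3, v4]]
The bracket unfolds into 8 signed words via [a, b] = ab - ba (2^3 = 8).
Words beginning with v1 determine it all:
  v1v2v3v4 appears with sign -1, giving the term -[[[v1, v2], v3], v4]
  v1v2v4v3 appears with sign +1, giving the term +[[[v1, v2], v4], v3]


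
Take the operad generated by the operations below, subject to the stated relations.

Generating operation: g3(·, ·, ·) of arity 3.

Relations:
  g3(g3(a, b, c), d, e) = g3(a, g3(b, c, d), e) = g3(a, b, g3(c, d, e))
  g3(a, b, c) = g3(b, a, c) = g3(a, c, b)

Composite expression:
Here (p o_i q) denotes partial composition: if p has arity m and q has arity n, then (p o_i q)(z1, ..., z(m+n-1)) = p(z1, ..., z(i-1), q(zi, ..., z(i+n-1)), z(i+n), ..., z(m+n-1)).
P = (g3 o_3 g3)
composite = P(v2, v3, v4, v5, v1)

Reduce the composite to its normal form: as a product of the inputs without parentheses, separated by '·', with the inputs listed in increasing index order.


v1 · v2 · v3 · v4 · v5

Shape and order are irrelevant to g3; the v-input set decides.
g3(v4, v5, v1) flattens to v4 · v5 · v1
g3(v2, v3, g3(v4, v5, v1)) flattens to v2 · v3 · v4 · v5 · v1
putting the inputs in ascending order: v1 · v2 · v3 · v4 · v5


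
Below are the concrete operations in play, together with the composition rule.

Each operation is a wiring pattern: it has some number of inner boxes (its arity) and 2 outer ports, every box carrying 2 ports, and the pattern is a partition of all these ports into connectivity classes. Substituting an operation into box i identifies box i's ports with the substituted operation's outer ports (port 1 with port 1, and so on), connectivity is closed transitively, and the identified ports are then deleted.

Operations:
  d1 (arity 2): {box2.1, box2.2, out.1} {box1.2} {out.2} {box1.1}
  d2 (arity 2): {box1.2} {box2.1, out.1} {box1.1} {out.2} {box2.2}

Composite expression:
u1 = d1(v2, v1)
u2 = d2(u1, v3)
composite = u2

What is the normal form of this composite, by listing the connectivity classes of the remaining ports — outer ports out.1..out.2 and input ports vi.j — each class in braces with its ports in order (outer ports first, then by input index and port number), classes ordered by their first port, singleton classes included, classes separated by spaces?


{out.1, v3.1} {out.2} {v1.1, v1.2} {v2.1} {v2.2} {v3.2}

After gluing at d2, chains via deleted ports link the v-ports.
composing d1 on (v2, v1), with out.j its own outer ports: {out.1, v1.1, v1.2} {out.2} {v2.1} {v2.2}
composing d2 on (v2, v1, v3), with out.j its own outer ports: {out.1, v3.1} {out.2} {v1.1, v1.2} {v2.1} {v2.2} {v3.2}


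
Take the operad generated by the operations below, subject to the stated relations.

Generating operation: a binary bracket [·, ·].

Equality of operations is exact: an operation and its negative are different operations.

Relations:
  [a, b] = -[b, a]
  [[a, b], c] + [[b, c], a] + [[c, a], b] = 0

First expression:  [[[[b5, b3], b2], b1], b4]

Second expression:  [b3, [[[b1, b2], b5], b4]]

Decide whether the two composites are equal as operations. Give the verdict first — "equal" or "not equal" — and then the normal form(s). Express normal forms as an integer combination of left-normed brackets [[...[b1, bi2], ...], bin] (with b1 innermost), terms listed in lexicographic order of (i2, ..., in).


The first expression, normalized: -[[[[b1, b2], b3], b5], b4] + [[[[b1, b2], b5], b3], b4] + [[[[b1, b3], b5], b2], b4] - [[[[b1, b5], b3], b2], b4]
The second expression, normalized: -[[[[b1, b2], b5], b4], b3]
No match — not equal.

not equal; first: -[[[[b1, b2], b3], b5], b4] + [[[[b1, b2], b5], b3], b4] + [[[[b1, b3], b5], b2], b4] - [[[[b1, b5], b3], b2], b4]; second: -[[[[b1, b2], b5], b4], b3]


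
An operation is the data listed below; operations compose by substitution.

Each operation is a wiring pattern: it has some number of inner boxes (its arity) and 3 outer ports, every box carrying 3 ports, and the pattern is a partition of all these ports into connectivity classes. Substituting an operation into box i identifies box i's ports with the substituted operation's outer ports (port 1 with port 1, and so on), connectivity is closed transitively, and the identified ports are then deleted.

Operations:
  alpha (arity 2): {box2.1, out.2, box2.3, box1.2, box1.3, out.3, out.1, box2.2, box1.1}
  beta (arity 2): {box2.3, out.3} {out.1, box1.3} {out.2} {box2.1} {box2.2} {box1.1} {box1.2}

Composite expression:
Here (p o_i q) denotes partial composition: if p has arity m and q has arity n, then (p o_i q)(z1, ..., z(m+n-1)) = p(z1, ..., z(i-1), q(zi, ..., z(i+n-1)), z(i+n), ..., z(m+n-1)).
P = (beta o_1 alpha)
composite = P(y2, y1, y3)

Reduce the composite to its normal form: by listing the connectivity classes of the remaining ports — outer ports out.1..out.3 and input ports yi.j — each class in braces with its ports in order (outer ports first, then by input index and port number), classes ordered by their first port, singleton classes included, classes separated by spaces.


{out.1, y1.1, y1.2, y1.3, y2.1, y2.2, y2.3} {out.2} {out.3, y3.3} {y3.1} {y3.2}


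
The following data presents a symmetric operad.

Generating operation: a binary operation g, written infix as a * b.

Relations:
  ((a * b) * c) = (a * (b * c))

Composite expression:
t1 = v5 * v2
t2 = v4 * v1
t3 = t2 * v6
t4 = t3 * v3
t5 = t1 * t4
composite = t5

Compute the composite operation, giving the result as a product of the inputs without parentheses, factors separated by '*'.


v5 * v2 * v4 * v1 * v6 * v3

Every regrouping of g is equal, so read the v-inputs in written order.
(v5 * v2) flattens to v5 * v2
(v4 * v1) flattens to v4 * v1
((v4 * v1) * v6) flattens to v4 * v1 * v6
(((v4 * v1) * v6) * v3) flattens to v4 * v1 * v6 * v3
((v5 * v2) * (((v4 * v1) * v6) * v3)) flattens to v5 * v2 * v4 * v1 * v6 * v3


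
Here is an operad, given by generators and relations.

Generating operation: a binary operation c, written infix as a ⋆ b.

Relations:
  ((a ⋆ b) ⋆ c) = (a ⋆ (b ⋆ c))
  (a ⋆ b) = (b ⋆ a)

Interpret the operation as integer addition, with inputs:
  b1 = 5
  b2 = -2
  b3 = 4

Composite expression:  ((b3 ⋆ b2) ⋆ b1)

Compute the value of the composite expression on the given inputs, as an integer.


7

(b3 ⋆ b2) = 2
((b3 ⋆ b2) ⋆ b1) = 7
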